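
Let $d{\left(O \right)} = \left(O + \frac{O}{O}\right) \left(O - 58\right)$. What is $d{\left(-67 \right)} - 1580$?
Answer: $6670$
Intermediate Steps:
$d{\left(O \right)} = \left(1 + O\right) \left(-58 + O\right)$ ($d{\left(O \right)} = \left(O + 1\right) \left(-58 + O\right) = \left(1 + O\right) \left(-58 + O\right)$)
$d{\left(-67 \right)} - 1580 = \left(-58 + \left(-67\right)^{2} - -3819\right) - 1580 = \left(-58 + 4489 + 3819\right) - 1580 = 8250 - 1580 = 6670$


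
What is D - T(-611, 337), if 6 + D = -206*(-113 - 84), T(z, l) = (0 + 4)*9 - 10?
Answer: 40550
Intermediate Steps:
T(z, l) = 26 (T(z, l) = 4*9 - 10 = 36 - 10 = 26)
D = 40576 (D = -6 - 206*(-113 - 84) = -6 - 206*(-197) = -6 + 40582 = 40576)
D - T(-611, 337) = 40576 - 1*26 = 40576 - 26 = 40550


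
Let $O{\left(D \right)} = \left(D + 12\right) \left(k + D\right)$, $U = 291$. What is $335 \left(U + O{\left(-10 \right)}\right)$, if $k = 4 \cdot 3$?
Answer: $98825$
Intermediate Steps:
$k = 12$
$O{\left(D \right)} = \left(12 + D\right)^{2}$ ($O{\left(D \right)} = \left(D + 12\right) \left(12 + D\right) = \left(12 + D\right) \left(12 + D\right) = \left(12 + D\right)^{2}$)
$335 \left(U + O{\left(-10 \right)}\right) = 335 \left(291 + \left(144 + \left(-10\right)^{2} + 24 \left(-10\right)\right)\right) = 335 \left(291 + \left(144 + 100 - 240\right)\right) = 335 \left(291 + 4\right) = 335 \cdot 295 = 98825$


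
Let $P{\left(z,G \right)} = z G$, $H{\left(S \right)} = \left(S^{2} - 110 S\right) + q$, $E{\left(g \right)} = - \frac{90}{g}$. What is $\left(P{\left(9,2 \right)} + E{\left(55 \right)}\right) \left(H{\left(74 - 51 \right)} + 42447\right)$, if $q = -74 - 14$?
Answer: $\frac{7264440}{11} \approx 6.604 \cdot 10^{5}$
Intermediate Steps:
$q = -88$
$H{\left(S \right)} = -88 + S^{2} - 110 S$ ($H{\left(S \right)} = \left(S^{2} - 110 S\right) - 88 = -88 + S^{2} - 110 S$)
$P{\left(z,G \right)} = G z$
$\left(P{\left(9,2 \right)} + E{\left(55 \right)}\right) \left(H{\left(74 - 51 \right)} + 42447\right) = \left(2 \cdot 9 - \frac{90}{55}\right) \left(\left(-88 + \left(74 - 51\right)^{2} - 110 \left(74 - 51\right)\right) + 42447\right) = \left(18 - \frac{18}{11}\right) \left(\left(-88 + 23^{2} - 2530\right) + 42447\right) = \left(18 - \frac{18}{11}\right) \left(\left(-88 + 529 - 2530\right) + 42447\right) = \frac{180 \left(-2089 + 42447\right)}{11} = \frac{180}{11} \cdot 40358 = \frac{7264440}{11}$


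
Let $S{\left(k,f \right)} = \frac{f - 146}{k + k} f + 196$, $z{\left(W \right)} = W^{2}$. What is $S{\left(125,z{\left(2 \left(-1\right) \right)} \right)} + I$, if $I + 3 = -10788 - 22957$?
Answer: $- \frac{4194284}{125} \approx -33554.0$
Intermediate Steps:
$I = -33748$ ($I = -3 - 33745 = -33748$)
$S{\left(k,f \right)} = 196 + \frac{f \left(-146 + f\right)}{2 k}$ ($S{\left(k,f \right)} = \frac{-146 + f}{2 k} f + 196 = \frac{f \left(-146 + f\right)}{2 k} + 196 = 196 + \frac{f \left(-146 + f\right)}{2 k}$)
$S{\left(125,z{\left(2 \left(-1\right) \right)} \right)} + I = \frac{\left(\left(2 \left(-1\right)\right)^{2}\right)^{2} - 146 \left(2 \left(-1\right)\right)^{2} + 392 \cdot 125}{2 \cdot 125} - 33748 = \frac{1}{2} \cdot \frac{1}{125} \left(\left(\left(-2\right)^{2}\right)^{2} - 146 \left(-2\right)^{2} + 49000\right) - 33748 = \frac{1}{2} \cdot \frac{1}{125} \left(4^{2} - 584 + 49000\right) - 33748 = \frac{1}{2} \cdot \frac{1}{125} \left(16 - 584 + 49000\right) - 33748 = \frac{1}{2} \cdot \frac{1}{125} \cdot 48432 - 33748 = \frac{24216}{125} - 33748 = - \frac{4194284}{125}$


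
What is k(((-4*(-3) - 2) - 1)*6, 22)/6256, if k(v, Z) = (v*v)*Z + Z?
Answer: 32087/3128 ≈ 10.258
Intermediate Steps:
k(v, Z) = Z + Z*v**2 (k(v, Z) = v**2*Z + Z = Z*v**2 + Z = Z + Z*v**2)
k(((-4*(-3) - 2) - 1)*6, 22)/6256 = (22*(1 + (((-4*(-3) - 2) - 1)*6)**2))/6256 = (22*(1 + (((12 - 2) - 1)*6)**2))*(1/6256) = (22*(1 + ((10 - 1)*6)**2))*(1/6256) = (22*(1 + (9*6)**2))*(1/6256) = (22*(1 + 54**2))*(1/6256) = (22*(1 + 2916))*(1/6256) = (22*2917)*(1/6256) = 64174*(1/6256) = 32087/3128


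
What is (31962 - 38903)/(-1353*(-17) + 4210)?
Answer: -6941/27211 ≈ -0.25508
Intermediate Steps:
(31962 - 38903)/(-1353*(-17) + 4210) = -6941/(23001 + 4210) = -6941/27211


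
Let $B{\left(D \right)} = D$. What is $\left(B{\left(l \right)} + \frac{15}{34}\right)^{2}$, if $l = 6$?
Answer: $\frac{47961}{1156} \approx 41.489$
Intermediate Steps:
$\left(B{\left(l \right)} + \frac{15}{34}\right)^{2} = \left(6 + \frac{15}{34}\right)^{2} = \left(\frac{219}{34}\right)^{2} = \frac{47961}{1156}$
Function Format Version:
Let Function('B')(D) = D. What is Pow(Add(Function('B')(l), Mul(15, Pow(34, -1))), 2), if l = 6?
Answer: Rational(47961, 1156) ≈ 41.489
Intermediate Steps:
Pow(Add(Function('B')(l), Mul(15, Pow(34, -1))), 2) = Pow(Add(6, Mul(15, Pow(34, -1))), 2) = Pow(Add(6, Mul(15, Rational(1, 34))), 2) = Pow(Add(6, Rational(15, 34)), 2) = Pow(Rational(219, 34), 2) = Rational(47961, 1156)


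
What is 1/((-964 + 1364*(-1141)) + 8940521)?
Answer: 1/7383233 ≈ 1.3544e-7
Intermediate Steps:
1/((-964 + 1364*(-1141)) + 8940521) = 1/((-964 - 1556324) + 8940521) = 1/(-1557288 + 8940521) = 1/7383233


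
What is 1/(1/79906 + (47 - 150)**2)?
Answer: 79906/847722755 ≈ 9.4260e-5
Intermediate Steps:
1/(1/79906 + (47 - 150)**2) = 1/(1/79906 + (-103)**2) = 1/(1/79906 + 10609) = 1/(847722755/79906) = 79906/847722755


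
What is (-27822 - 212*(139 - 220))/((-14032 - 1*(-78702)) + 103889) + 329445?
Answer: 55530909105/168559 ≈ 3.2945e+5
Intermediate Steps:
(-27822 - 212*(139 - 220))/((-14032 - 1*(-78702)) + 103889) + 329445 = (-27822 - 212*(-81))/((-14032 + 78702) + 103889) + 329445 = (-27822 + 17172)/(64670 + 103889) + 329445 = -10650/168559 + 329445 = 55530909105/168559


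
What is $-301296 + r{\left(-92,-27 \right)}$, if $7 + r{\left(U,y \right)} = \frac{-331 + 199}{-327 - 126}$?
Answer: $- \frac{45496709}{151} \approx -3.013 \cdot 10^{5}$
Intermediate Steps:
$r{\left(U,y \right)} = - \frac{1013}{151}$ ($r{\left(U,y \right)} = -7 + \frac{-331 + 199}{-327 - 126} = -7 - \frac{132}{-453} = -7 - - \frac{44}{151} = -7 + \frac{44}{151} = - \frac{1013}{151}$)
$-301296 + r{\left(-92,-27 \right)} = -301296 - \frac{1013}{151} = - \frac{45496709}{151}$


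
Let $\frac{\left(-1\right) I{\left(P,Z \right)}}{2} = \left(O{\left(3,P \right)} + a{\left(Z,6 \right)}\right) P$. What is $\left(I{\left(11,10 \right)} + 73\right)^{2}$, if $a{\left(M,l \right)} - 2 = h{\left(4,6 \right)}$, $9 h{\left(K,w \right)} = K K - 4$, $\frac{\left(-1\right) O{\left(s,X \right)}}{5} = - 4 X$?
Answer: $\frac{210859441}{9} \approx 2.3429 \cdot 10^{7}$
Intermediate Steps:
$O{\left(s,X \right)} = 20 X$ ($O{\left(s,X \right)} = - 5 \left(- 4 X\right) = 20 X$)
$h{\left(K,w \right)} = - \frac{4}{9} + \frac{K^{2}}{9}$ ($h{\left(K,w \right)} = \frac{K K - 4}{9} = \frac{K^{2} - 4}{9} = \frac{-4 + K^{2}}{9} = - \frac{4}{9} + \frac{K^{2}}{9}$)
$a{\left(M,l \right)} = \frac{10}{3}$ ($a{\left(M,l \right)} = 2 - \left(\frac{4}{9} - \frac{4^{2}}{9}\right) = 2 + \left(- \frac{4}{9} + \frac{1}{9} \cdot 16\right) = 2 + \left(- \frac{4}{9} + \frac{16}{9}\right) = 2 + \frac{4}{3} = \frac{10}{3}$)
$I{\left(P,Z \right)} = - 2 P \left(\frac{10}{3} + 20 P\right)$ ($I{\left(P,Z \right)} = - 2 \left(20 P + \frac{10}{3}\right) P = - 2 \left(\frac{10}{3} + 20 P\right) P = - 2 P \left(\frac{10}{3} + 20 P\right)$)
$\left(I{\left(11,10 \right)} + 73\right)^{2} = \left(\left(- \frac{20}{3}\right) 11 \left(1 + 6 \cdot 11\right) + 73\right)^{2} = \left(\left(- \frac{20}{3}\right) 11 \left(1 + 66\right) + 73\right)^{2} = \left(\left(- \frac{20}{3}\right) 11 \cdot 67 + 73\right)^{2} = \left(- \frac{14740}{3} + 73\right)^{2} = \left(- \frac{14521}{3}\right)^{2} = \frac{210859441}{9}$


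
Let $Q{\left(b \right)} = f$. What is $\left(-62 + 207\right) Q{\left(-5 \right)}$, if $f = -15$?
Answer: $-2175$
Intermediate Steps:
$Q{\left(b \right)} = -15$
$\left(-62 + 207\right) Q{\left(-5 \right)} = \left(-62 + 207\right) \left(-15\right) = 145 \left(-15\right) = -2175$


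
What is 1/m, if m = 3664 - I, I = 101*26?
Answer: 1/1038 ≈ 0.00096339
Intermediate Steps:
I = 2626
m = 1038 (m = 3664 - 1*2626 = 3664 - 2626 = 1038)
1/m = 1/1038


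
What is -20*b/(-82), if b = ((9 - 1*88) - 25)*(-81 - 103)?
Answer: 191360/41 ≈ 4667.3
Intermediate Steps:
b = 19136 (b = ((9 - 88) - 25)*(-184) = (-79 - 25)*(-184) = -104*(-184) = 19136)
-20*b/(-82) = -382720/(-82) = -382720*(-1)/82 = -20*(-9568/41) = 191360/41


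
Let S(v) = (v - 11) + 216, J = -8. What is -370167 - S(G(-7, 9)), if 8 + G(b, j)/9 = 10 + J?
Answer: -370318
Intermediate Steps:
G(b, j) = -54 (G(b, j) = -72 + 9*(10 - 8) = -72 + 9*2 = -72 + 18 = -54)
S(v) = 205 + v (S(v) = (-11 + v) + 216 = 205 + v)
-370167 - S(G(-7, 9)) = -370167 - (205 - 54) = -370167 - 1*151 = -370167 - 151 = -370318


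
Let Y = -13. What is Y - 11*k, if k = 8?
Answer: -101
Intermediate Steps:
Y - 11*k = -13 - 11*8 = -13 - 88 = -101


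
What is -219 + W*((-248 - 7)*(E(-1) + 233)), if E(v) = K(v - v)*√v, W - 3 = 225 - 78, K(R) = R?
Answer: -8912469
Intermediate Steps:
W = 150 (W = 3 + (225 - 78) = 3 + 147 = 150)
E(v) = 0 (E(v) = (v - v)*√v = 0*√v = 0)
-219 + W*((-248 - 7)*(E(-1) + 233)) = -219 + 150*((-248 - 7)*(0 + 233)) = -219 + 150*(-255*233) = -219 + 150*(-59415) = -219 - 8912250 = -8912469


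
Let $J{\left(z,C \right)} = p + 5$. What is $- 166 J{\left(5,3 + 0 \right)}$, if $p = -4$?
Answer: $-166$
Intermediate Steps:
$J{\left(z,C \right)} = 1$ ($J{\left(z,C \right)} = -4 + 5 = 1$)
$- 166 J{\left(5,3 + 0 \right)} = \left(-166\right) 1 = -166$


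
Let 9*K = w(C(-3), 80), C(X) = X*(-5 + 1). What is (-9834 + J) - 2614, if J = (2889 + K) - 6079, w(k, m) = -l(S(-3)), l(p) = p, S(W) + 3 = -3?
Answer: -46912/3 ≈ -15637.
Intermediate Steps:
C(X) = -4*X (C(X) = X*(-4) = -4*X)
S(W) = -6 (S(W) = -3 - 3 = -6)
w(k, m) = 6 (w(k, m) = -1*(-6) = 6)
K = ⅔ (K = (⅑)*6 = ⅔ ≈ 0.66667)
J = -9568/3 (J = (2889 + ⅔) - 6079 = 8669/3 - 6079 = -9568/3 ≈ -3189.3)
(-9834 + J) - 2614 = (-9834 - 9568/3) - 2614 = -39070/3 - 2614 = -46912/3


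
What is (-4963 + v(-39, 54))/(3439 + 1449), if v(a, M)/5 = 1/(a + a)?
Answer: -387119/381264 ≈ -1.0154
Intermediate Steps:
v(a, M) = 5/(2*a) (v(a, M) = 5/(a + a) = 5/((2*a)) = 5*(1/(2*a)) = 5/(2*a))
(-4963 + v(-39, 54))/(3439 + 1449) = (-4963 + (5/2)/(-39))/(3439 + 1449) = (-4963 + (5/2)*(-1/39))/4888 = (-4963 - 5/78)*(1/4888) = -387119/78*1/4888 = -387119/381264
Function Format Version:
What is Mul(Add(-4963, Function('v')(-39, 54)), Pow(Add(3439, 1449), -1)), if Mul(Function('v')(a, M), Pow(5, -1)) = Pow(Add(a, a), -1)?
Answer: Rational(-387119, 381264) ≈ -1.0154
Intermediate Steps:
Function('v')(a, M) = Mul(Rational(5, 2), Pow(a, -1)) (Function('v')(a, M) = Mul(5, Pow(Add(a, a), -1)) = Mul(5, Pow(Mul(2, a), -1)) = Mul(5, Mul(Rational(1, 2), Pow(a, -1))) = Mul(Rational(5, 2), Pow(a, -1)))
Mul(Add(-4963, Function('v')(-39, 54)), Pow(Add(3439, 1449), -1)) = Mul(Add(-4963, Mul(Rational(5, 2), Pow(-39, -1))), Pow(Add(3439, 1449), -1)) = Mul(Add(-4963, Mul(Rational(5, 2), Rational(-1, 39))), Pow(4888, -1)) = Mul(Add(-4963, Rational(-5, 78)), Rational(1, 4888)) = Mul(Rational(-387119, 78), Rational(1, 4888)) = Rational(-387119, 381264)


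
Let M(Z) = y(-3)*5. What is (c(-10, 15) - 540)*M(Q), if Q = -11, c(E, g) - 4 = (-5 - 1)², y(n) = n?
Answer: 7500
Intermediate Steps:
c(E, g) = 40 (c(E, g) = 4 + (-5 - 1)² = 4 + (-6)² = 4 + 36 = 40)
M(Z) = -15 (M(Z) = -3*5 = -15)
(c(-10, 15) - 540)*M(Q) = (40 - 540)*(-15) = -500*(-15) = 7500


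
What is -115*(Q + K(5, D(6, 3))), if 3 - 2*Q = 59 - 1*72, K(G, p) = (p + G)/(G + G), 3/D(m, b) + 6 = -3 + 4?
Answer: -4853/5 ≈ -970.60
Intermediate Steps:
D(m, b) = -⅗ (D(m, b) = 3/(-6 + (-3 + 4)) = 3/(-6 + 1) = 3/(-5) = 3*(-⅕) = -⅗)
K(G, p) = (G + p)/(2*G) (K(G, p) = (G + p)/((2*G)) = (G + p)*(1/(2*G)) = (G + p)/(2*G))
Q = 8 (Q = 3/2 - (59 - 1*72)/2 = 3/2 - (59 - 72)/2 = 3/2 - ½*(-13) = 3/2 + 13/2 = 8)
-115*(Q + K(5, D(6, 3))) = -115*(8 + (½)*(5 - ⅗)/5) = -115*(8 + (½)*(⅕)*(22/5)) = -115*(8 + 11/25) = -115*211/25 = -4853/5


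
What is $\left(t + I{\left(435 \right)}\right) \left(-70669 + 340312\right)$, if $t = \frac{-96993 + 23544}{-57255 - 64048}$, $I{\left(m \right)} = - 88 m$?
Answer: $- \frac{1252061759845413}{121303} \approx -1.0322 \cdot 10^{10}$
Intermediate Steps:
$t = \frac{73449}{121303}$ ($t = - \frac{73449}{-121303} = \left(-73449\right) \left(- \frac{1}{121303}\right) = \frac{73449}{121303} \approx 0.6055$)
$\left(t + I{\left(435 \right)}\right) \left(-70669 + 340312\right) = \left(\frac{73449}{121303} - 38280\right) \left(-70669 + 340312\right) = \left(\frac{73449}{121303} - 38280\right) 269643 = \left(- \frac{4643405391}{121303}\right) 269643 = - \frac{1252061759845413}{121303}$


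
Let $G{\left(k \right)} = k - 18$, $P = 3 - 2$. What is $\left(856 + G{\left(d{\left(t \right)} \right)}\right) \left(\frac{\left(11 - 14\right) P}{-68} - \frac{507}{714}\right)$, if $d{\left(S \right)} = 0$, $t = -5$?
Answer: $- \frac{132823}{238} \approx -558.08$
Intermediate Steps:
$P = 1$
$G{\left(k \right)} = -18 + k$ ($G{\left(k \right)} = k - 18 = -18 + k$)
$\left(856 + G{\left(d{\left(t \right)} \right)}\right) \left(\frac{\left(11 - 14\right) P}{-68} - \frac{507}{714}\right) = \left(856 + \left(-18 + 0\right)\right) \left(\frac{\left(11 - 14\right) 1}{-68} - \frac{507}{714}\right) = \left(856 - 18\right) \left(\left(-3\right) 1 \left(- \frac{1}{68}\right) - \frac{169}{238}\right) = 838 \left(\left(-3\right) \left(- \frac{1}{68}\right) - \frac{169}{238}\right) = 838 \left(\frac{3}{68} - \frac{169}{238}\right) = 838 \left(- \frac{317}{476}\right) = - \frac{132823}{238}$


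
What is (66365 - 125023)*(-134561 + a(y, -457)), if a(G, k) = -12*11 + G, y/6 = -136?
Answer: 7948686922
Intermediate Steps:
y = -816 (y = 6*(-136) = -816)
a(G, k) = -132 + G
(66365 - 125023)*(-134561 + a(y, -457)) = (66365 - 125023)*(-134561 + (-132 - 816)) = -58658*(-134561 - 948) = -58658*(-135509) = 7948686922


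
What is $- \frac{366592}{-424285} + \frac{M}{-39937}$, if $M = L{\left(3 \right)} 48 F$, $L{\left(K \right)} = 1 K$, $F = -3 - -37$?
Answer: $\frac{12563285344}{16944670045} \approx 0.74143$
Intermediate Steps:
$F = 34$ ($F = -3 + 37 = 34$)
$L{\left(K \right)} = K$
$M = 4896$ ($M = 3 \cdot 48 \cdot 34 = 144 \cdot 34 = 4896$)
$- \frac{366592}{-424285} + \frac{M}{-39937} = - \frac{366592}{-424285} + \frac{4896}{-39937} = \left(-366592\right) \left(- \frac{1}{424285}\right) + 4896 \left(- \frac{1}{39937}\right) = \frac{366592}{424285} - \frac{4896}{39937} = \frac{12563285344}{16944670045}$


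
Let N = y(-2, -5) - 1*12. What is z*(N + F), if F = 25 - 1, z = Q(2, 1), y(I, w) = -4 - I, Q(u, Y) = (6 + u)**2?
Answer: 640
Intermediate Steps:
z = 64 (z = (6 + 2)**2 = 8**2 = 64)
F = 24
N = -14 (N = (-4 - 1*(-2)) - 1*12 = (-4 + 2) - 12 = -2 - 12 = -14)
z*(N + F) = 64*(-14 + 24) = 64*10 = 640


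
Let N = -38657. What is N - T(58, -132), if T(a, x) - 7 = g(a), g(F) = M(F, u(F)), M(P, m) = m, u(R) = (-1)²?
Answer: -38665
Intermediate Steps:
u(R) = 1
g(F) = 1
T(a, x) = 8 (T(a, x) = 7 + 1 = 8)
N - T(58, -132) = -38657 - 1*8 = -38657 - 8 = -38665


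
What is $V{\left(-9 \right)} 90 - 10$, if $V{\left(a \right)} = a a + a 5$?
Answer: $3230$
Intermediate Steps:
$V{\left(a \right)} = a^{2} + 5 a$
$V{\left(-9 \right)} 90 - 10 = - 9 \left(5 - 9\right) 90 - 10 = \left(-9\right) \left(-4\right) 90 - 10 = 36 \cdot 90 - 10 = 3240 - 10 = 3230$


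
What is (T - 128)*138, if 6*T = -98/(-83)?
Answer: -1463858/83 ≈ -17637.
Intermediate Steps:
T = 49/249 (T = (-98/(-83))/6 = (-98*(-1/83))/6 = (⅙)*(98/83) = 49/249 ≈ 0.19679)
(T - 128)*138 = (49/249 - 128)*138 = -31823/249*138 = -1463858/83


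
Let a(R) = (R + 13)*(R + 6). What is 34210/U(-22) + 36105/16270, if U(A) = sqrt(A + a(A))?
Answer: 7221/3254 + 17105*sqrt(122)/61 ≈ 3099.4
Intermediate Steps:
a(R) = (6 + R)*(13 + R) (a(R) = (13 + R)*(6 + R) = (6 + R)*(13 + R))
U(A) = sqrt(78 + A**2 + 20*A) (U(A) = sqrt(A + (78 + A**2 + 19*A)) = sqrt(78 + A**2 + 20*A))
34210/U(-22) + 36105/16270 = 34210/(sqrt(78 + (-22)**2 + 20*(-22))) + 36105/16270 = 34210/(sqrt(78 + 484 - 440)) + 36105*(1/16270) = 34210/(sqrt(122)) + 7221/3254 = 34210*(sqrt(122)/122) + 7221/3254 = 17105*sqrt(122)/61 + 7221/3254 = 7221/3254 + 17105*sqrt(122)/61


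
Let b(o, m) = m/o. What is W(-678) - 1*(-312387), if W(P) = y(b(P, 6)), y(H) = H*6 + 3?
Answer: 35300064/113 ≈ 3.1239e+5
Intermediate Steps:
y(H) = 3 + 6*H (y(H) = 6*H + 3 = 3 + 6*H)
W(P) = 3 + 36/P (W(P) = 3 + 6*(6/P) = 3 + 36/P)
W(-678) - 1*(-312387) = (3 + 36/(-678)) - 1*(-312387) = (3 + 36*(-1/678)) + 312387 = (3 - 6/113) + 312387 = 333/113 + 312387 = 35300064/113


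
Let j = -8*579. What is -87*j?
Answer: 402984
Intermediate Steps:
j = -4632
-87*j = -87*(-4632) = 402984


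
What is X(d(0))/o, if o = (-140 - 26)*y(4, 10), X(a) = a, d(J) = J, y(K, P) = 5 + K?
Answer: 0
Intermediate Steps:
o = -1494 (o = (-140 - 26)*(5 + 4) = -166*9 = -1494)
X(d(0))/o = 0/(-1494) = 0*(-1/1494) = 0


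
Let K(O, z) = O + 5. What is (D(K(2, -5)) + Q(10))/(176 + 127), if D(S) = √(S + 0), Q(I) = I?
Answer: 10/303 + √7/303 ≈ 0.041735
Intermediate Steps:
K(O, z) = 5 + O
D(S) = √S
(D(K(2, -5)) + Q(10))/(176 + 127) = (√(5 + 2) + 10)/(176 + 127) = (√7 + 10)/303 = (10 + √7)*(1/303) = 10/303 + √7/303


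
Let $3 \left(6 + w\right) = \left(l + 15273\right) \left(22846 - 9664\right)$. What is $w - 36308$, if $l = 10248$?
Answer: $112102960$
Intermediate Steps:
$w = 112139268$ ($w = -6 + \frac{\left(10248 + 15273\right) \left(22846 - 9664\right)}{3} = -6 + \frac{25521 \cdot 13182}{3} = -6 + \frac{1}{3} \cdot 336417822 = -6 + 112139274 = 112139268$)
$w - 36308 = 112139268 - 36308 = 112102960$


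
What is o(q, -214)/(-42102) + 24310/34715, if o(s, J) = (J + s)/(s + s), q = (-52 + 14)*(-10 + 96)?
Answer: 668947263869/955282759848 ≈ 0.70026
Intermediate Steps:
q = -3268 (q = -38*86 = -3268)
o(s, J) = (J + s)/(2*s) (o(s, J) = (J + s)/((2*s)) = (J + s)*(1/(2*s)) = (J + s)/(2*s))
o(q, -214)/(-42102) + 24310/34715 = ((½)*(-214 - 3268)/(-3268))/(-42102) + 24310/34715 = ((½)*(-1/3268)*(-3482))*(-1/42102) + 24310*(1/34715) = (1741/3268)*(-1/42102) + 4862/6943 = -1741/137589336 + 4862/6943 = 668947263869/955282759848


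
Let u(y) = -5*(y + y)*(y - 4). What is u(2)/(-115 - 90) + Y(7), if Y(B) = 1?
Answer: 33/41 ≈ 0.80488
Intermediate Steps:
u(y) = -10*y*(-4 + y) (u(y) = -5*2*y*(-4 + y) = -10*y*(-4 + y))
u(2)/(-115 - 90) + Y(7) = (10*2*(4 - 1*2))/(-115 - 90) + 1 = (10*2*(4 - 2))/(-205) + 1 = -2*2*2/41 + 1 = -1/205*40 + 1 = -8/41 + 1 = 33/41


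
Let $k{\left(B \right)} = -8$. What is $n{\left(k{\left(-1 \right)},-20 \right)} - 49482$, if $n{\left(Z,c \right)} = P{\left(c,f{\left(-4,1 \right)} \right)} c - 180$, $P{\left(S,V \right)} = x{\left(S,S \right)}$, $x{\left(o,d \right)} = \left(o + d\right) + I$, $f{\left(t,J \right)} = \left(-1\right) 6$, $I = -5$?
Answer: $-48762$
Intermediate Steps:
$f{\left(t,J \right)} = -6$
$x{\left(o,d \right)} = -5 + d + o$ ($x{\left(o,d \right)} = \left(o + d\right) - 5 = \left(d + o\right) - 5 = -5 + d + o$)
$P{\left(S,V \right)} = -5 + 2 S$ ($P{\left(S,V \right)} = -5 + S + S = -5 + 2 S$)
$n{\left(Z,c \right)} = -180 + c \left(-5 + 2 c\right)$ ($n{\left(Z,c \right)} = \left(-5 + 2 c\right) c - 180 = c \left(-5 + 2 c\right) - 180 = -180 + c \left(-5 + 2 c\right)$)
$n{\left(k{\left(-1 \right)},-20 \right)} - 49482 = \left(-180 - 20 \left(-5 + 2 \left(-20\right)\right)\right) - 49482 = \left(-180 - 20 \left(-5 - 40\right)\right) - 49482 = \left(-180 - -900\right) - 49482 = \left(-180 + 900\right) - 49482 = 720 - 49482 = -48762$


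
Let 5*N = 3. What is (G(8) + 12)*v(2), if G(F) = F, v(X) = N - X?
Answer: -28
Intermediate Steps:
N = 3/5 (N = (1/5)*3 = 3/5 ≈ 0.60000)
v(X) = 3/5 - X
(G(8) + 12)*v(2) = (8 + 12)*(3/5 - 1*2) = 20*(3/5 - 2) = 20*(-7/5) = -28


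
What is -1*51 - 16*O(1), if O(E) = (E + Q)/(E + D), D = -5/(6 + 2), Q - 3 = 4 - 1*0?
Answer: -1177/3 ≈ -392.33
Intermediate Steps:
Q = 7 (Q = 3 + (4 - 1*0) = 3 + (4 + 0) = 3 + 4 = 7)
D = -5/8 ≈ -0.62500
O(E) = (7 + E)/(-5/8 + E) (O(E) = (E + 7)/(E - 5/8) = (7 + E)/(-5/8 + E))
-1*51 - 16*O(1) = -1*51 - 128*(7 + 1)/(-5 + 8*1) = -51 - 128*8/(-5 + 8) = -51 - 128*8/3 = -51 - 16*64/3 = -51 - 1024/3 = -1177/3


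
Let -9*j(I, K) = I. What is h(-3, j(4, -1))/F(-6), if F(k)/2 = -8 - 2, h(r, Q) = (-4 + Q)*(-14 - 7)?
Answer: -14/3 ≈ -4.6667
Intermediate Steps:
j(I, K) = -I/9
h(r, Q) = 84 - 21*Q (h(r, Q) = (-4 + Q)*(-21) = 84 - 21*Q)
F(k) = -20 (F(k) = 2*(-8 - 2) = 2*(-10) = -20)
h(-3, j(4, -1))/F(-6) = (84 - (-7)*4/3)/(-20) = (84 - 21*(-4/9))*(-1/20) = (84 + 28/3)*(-1/20) = (280/3)*(-1/20) = -14/3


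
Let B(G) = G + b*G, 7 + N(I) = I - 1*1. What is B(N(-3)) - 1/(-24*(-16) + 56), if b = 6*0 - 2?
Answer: 4839/440 ≈ 10.998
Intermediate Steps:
N(I) = -8 + I (N(I) = -7 + (I - 1*1) = -7 + (I - 1) = -7 + (-1 + I) = -8 + I)
b = -2 (b = 0 - 2 = -2)
B(G) = -G (B(G) = G - 2*G = -G)
B(N(-3)) - 1/(-24*(-16) + 56) = -(-8 - 3) - 1/(-24*(-16) + 56) = -1*(-11) - 1/(384 + 56) = 11 - 1/440 = 4839/440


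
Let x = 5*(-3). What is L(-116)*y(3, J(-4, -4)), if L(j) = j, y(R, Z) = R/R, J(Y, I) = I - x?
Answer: -116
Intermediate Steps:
x = -15
J(Y, I) = 15 + I (J(Y, I) = I - 1*(-15) = I + 15 = 15 + I)
y(R, Z) = 1
L(-116)*y(3, J(-4, -4)) = -116*1 = -116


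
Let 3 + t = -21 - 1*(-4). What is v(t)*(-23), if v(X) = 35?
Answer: -805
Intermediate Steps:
t = -20 (t = -3 + (-21 - 1*(-4)) = -3 + (-21 + 4) = -3 - 17 = -20)
v(t)*(-23) = 35*(-23) = -805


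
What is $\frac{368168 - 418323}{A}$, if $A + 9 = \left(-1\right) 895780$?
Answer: $\frac{50155}{895789} \approx 0.05599$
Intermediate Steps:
$A = -895789$ ($A = -9 - 895780 = -895789$)
$\frac{368168 - 418323}{A} = \frac{368168 - 418323}{-895789} = \left(-50155\right) \left(- \frac{1}{895789}\right) = \frac{50155}{895789}$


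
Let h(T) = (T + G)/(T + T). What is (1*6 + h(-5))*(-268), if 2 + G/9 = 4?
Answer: -6298/5 ≈ -1259.6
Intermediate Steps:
G = 18 (G = -18 + 9*4 = -18 + 36 = 18)
h(T) = (18 + T)/(2*T) (h(T) = (T + 18)/(T + T) = (18 + T)/((2*T)) = (18 + T)*(1/(2*T)) = (18 + T)/(2*T))
(1*6 + h(-5))*(-268) = (1*6 + (½)*(18 - 5)/(-5))*(-268) = (6 + (½)*(-⅕)*13)*(-268) = (6 - 13/10)*(-268) = (47/10)*(-268) = -6298/5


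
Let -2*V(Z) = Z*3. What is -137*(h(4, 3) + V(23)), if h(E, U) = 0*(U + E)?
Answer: 9453/2 ≈ 4726.5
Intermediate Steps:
V(Z) = -3*Z/2 (V(Z) = -Z*3/2 = -3*Z/2)
h(E, U) = 0 (h(E, U) = 0*(E + U) = 0)
-137*(h(4, 3) + V(23)) = -137*(0 - 3/2*23) = -137*(0 - 69/2) = -137*(-69/2) = 9453/2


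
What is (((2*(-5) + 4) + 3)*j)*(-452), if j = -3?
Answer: -4068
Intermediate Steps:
(((2*(-5) + 4) + 3)*j)*(-452) = (((2*(-5) + 4) + 3)*(-3))*(-452) = (((-10 + 4) + 3)*(-3))*(-452) = ((-6 + 3)*(-3))*(-452) = -3*(-3)*(-452) = 9*(-452) = -4068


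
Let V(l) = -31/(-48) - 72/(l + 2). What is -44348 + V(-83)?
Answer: -6385891/144 ≈ -44346.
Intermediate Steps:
V(l) = 31/48 - 72/(2 + l) (V(l) = -31*(-1/48) - 72/(2 + l) = 31/48 - 72/(2 + l))
-44348 + V(-83) = -44348 + (-3394 + 31*(-83))/(48*(2 - 83)) = -44348 + (1/48)*(-3394 - 2573)/(-81) = -44348 + (1/48)*(-1/81)*(-5967) = -44348 + 221/144 = -6385891/144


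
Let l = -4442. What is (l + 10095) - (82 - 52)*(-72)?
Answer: 7813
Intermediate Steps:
(l + 10095) - (82 - 52)*(-72) = (-4442 + 10095) - (82 - 52)*(-72) = 5653 - 30*(-72) = 5653 - 1*(-2160) = 5653 + 2160 = 7813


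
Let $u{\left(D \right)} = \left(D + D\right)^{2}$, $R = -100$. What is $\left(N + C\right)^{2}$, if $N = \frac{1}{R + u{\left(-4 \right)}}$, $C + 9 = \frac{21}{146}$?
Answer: $\frac{545082409}{6906384} \approx 78.924$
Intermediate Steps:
$C = - \frac{1293}{146}$ ($C = -9 + \frac{21}{146} = - \frac{1293}{146} \approx -8.8562$)
$u{\left(D \right)} = 4 D^{2}$ ($u{\left(D \right)} = \left(2 D\right)^{2} = 4 D^{2}$)
$N = - \frac{1}{36}$ ($N = \frac{1}{-100 + 4 \left(-4\right)^{2}} = \frac{1}{-100 + 4 \cdot 16} = \frac{1}{-100 + 64} = \frac{1}{-36} = - \frac{1}{36} \approx -0.027778$)
$\left(N + C\right)^{2} = \left(- \frac{1}{36} - \frac{1293}{146}\right)^{2} = \left(- \frac{23347}{2628}\right)^{2} = \frac{545082409}{6906384}$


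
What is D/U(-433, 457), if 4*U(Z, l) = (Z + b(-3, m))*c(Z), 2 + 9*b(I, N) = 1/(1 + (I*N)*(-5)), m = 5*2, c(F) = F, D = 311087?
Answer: 422767233/63731971 ≈ 6.6335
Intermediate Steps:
m = 10
b(I, N) = -2/9 + 1/(9*(1 - 5*I*N)) (b(I, N) = -2/9 + 1/(9*(1 + (I*N)*(-5))) = -2/9 + 1/(9*(1 - 5*I*N)))
U(Z, l) = Z*(-301/1359 + Z)/4 (U(Z, l) = ((Z + (1 - 10*(-3)*10)/(9*(-1 + 5*(-3)*10)))*Z)/4 = ((Z + (1 + 300)/(9*(-1 - 150)))*Z)/4 = ((Z + (1/9)*301/(-151))*Z)/4 = ((Z + (1/9)*(-1/151)*301)*Z)/4 = ((Z - 301/1359)*Z)/4 = ((-301/1359 + Z)*Z)/4 = (Z*(-301/1359 + Z))/4 = Z*(-301/1359 + Z)/4)
D/U(-433, 457) = 311087/(((1/5436)*(-433)*(-301 + 1359*(-433)))) = 311087/(((1/5436)*(-433)*(-301 - 588447))) = 311087/(((1/5436)*(-433)*(-588748))) = 311087/(63731971/1359) = 311087*(1359/63731971) = 422767233/63731971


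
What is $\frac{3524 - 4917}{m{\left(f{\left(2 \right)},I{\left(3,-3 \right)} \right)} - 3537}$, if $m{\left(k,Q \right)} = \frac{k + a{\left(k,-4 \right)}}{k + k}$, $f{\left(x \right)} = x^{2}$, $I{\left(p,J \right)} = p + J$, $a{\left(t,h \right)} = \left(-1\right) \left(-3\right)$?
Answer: $\frac{11144}{28289} \approx 0.39393$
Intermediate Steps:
$a{\left(t,h \right)} = 3$
$I{\left(p,J \right)} = J + p$
$m{\left(k,Q \right)} = \frac{3 + k}{2 k}$ ($m{\left(k,Q \right)} = \frac{k + 3}{k + k} = \frac{3 + k}{2 k}$)
$\frac{3524 - 4917}{m{\left(f{\left(2 \right)},I{\left(3,-3 \right)} \right)} - 3537} = \frac{3524 - 4917}{\frac{3 + 2^{2}}{2 \cdot 2^{2}} - 3537} = - \frac{1393}{\frac{3 + 4}{2 \cdot 4} - 3537} = - \frac{1393}{\frac{1}{2} \cdot \frac{1}{4} \cdot 7 - 3537} = - \frac{1393}{\frac{7}{8} - 3537} = - \frac{1393}{- \frac{28289}{8}} = \left(-1393\right) \left(- \frac{8}{28289}\right) = \frac{11144}{28289}$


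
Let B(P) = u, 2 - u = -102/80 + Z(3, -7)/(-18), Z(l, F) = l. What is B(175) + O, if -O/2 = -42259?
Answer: 10142573/120 ≈ 84522.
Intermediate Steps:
O = 84518 (O = -2*(-42259) = 84518)
u = 413/120 (u = 2 - (-102/80 + 3/(-18)) = 2 - (-102*1/80 + 3*(-1/18)) = 2 - (-51/40 - ⅙) = 2 - 1*(-173/120) = 2 + 173/120 = 413/120 ≈ 3.4417)
B(P) = 413/120
B(175) + O = 413/120 + 84518 = 10142573/120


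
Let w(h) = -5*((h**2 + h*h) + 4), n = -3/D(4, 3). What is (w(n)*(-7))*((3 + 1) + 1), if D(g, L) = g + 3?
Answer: 5350/7 ≈ 764.29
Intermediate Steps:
D(g, L) = 3 + g
n = -3/7 (n = -3/(3 + 4) = -3/7 ≈ -0.42857)
w(h) = -20 - 10*h**2 (w(h) = -5*((h**2 + h**2) + 4) = -5*(2*h**2 + 4) = -5*(4 + 2*h**2) = -20 - 10*h**2)
(w(n)*(-7))*((3 + 1) + 1) = ((-20 - 10*(-3/7)**2)*(-7))*((3 + 1) + 1) = ((-20 - 10*9/49)*(-7))*(4 + 1) = ((-20 - 90/49)*(-7))*5 = -1070/49*(-7)*5 = (1070/7)*5 = 5350/7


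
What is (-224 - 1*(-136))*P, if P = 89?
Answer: -7832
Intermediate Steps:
(-224 - 1*(-136))*P = (-224 - 1*(-136))*89 = (-224 + 136)*89 = -88*89 = -7832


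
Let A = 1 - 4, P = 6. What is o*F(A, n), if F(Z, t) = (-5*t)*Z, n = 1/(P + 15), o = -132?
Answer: -660/7 ≈ -94.286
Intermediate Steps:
n = 1/21 (n = 1/(6 + 15) = 1/21 ≈ 0.047619)
A = -3
F(Z, t) = -5*Z*t
o*F(A, n) = -(-660)*(-3)/21 = -132*5/7 = -660/7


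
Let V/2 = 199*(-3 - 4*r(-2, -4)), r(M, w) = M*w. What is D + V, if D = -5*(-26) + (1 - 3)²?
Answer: -13796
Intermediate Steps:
V = -13930 (V = 2*(199*(-3 - (-8)*(-4))) = 2*(199*(-3 - 4*8)) = 2*(199*(-3 - 32)) = 2*(199*(-35)) = 2*(-6965) = -13930)
D = 134 (D = 130 + (-2)² = 130 + 4 = 134)
D + V = 134 - 13930 = -13796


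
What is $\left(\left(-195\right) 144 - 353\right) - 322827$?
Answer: $-351260$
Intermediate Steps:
$\left(\left(-195\right) 144 - 353\right) - 322827 = \left(-28080 - 353\right) - 322827 = -28433 - 322827 = -351260$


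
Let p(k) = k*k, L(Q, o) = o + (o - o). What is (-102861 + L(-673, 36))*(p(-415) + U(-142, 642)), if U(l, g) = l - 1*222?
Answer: -17671607325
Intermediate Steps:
U(l, g) = -222 + l (U(l, g) = l - 222 = -222 + l)
L(Q, o) = o (L(Q, o) = o + 0 = o)
p(k) = k²
(-102861 + L(-673, 36))*(p(-415) + U(-142, 642)) = (-102861 + 36)*((-415)² + (-222 - 142)) = -102825*(172225 - 364) = -102825*171861 = -17671607325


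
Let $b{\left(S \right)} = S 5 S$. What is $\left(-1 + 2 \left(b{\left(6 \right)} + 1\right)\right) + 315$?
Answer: $676$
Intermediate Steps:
$b{\left(S \right)} = 5 S^{2}$ ($b{\left(S \right)} = 5 S S = 5 S^{2}$)
$\left(-1 + 2 \left(b{\left(6 \right)} + 1\right)\right) + 315 = \left(-1 + 2 \left(5 \cdot 6^{2} + 1\right)\right) + 315 = \left(-1 + 2 \left(5 \cdot 36 + 1\right)\right) + 315 = \left(-1 + 2 \left(180 + 1\right)\right) + 315 = \left(-1 + 2 \cdot 181\right) + 315 = \left(-1 + 362\right) + 315 = 361 + 315 = 676$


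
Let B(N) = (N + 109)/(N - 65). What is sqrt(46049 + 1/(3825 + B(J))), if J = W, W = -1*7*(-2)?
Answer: sqrt(48615313993318)/32492 ≈ 214.59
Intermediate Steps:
W = 14 (W = -7*(-2) = 14)
J = 14
B(N) = (109 + N)/(-65 + N)
sqrt(46049 + 1/(3825 + B(J))) = sqrt(46049 + 1/(3825 + (109 + 14)/(-65 + 14))) = sqrt(46049 + 1/(3825 + 123/(-51))) = sqrt(46049 + 1/(3825 - 1/51*123)) = sqrt(46049 + 1/(3825 - 41/17)) = sqrt(46049 + 1/(64984/17)) = sqrt(46049 + 17/64984) = sqrt(2992448233/64984) = sqrt(48615313993318)/32492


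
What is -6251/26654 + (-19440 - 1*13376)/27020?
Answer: -37270703/25721110 ≈ -1.4490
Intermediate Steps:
-6251/26654 + (-19440 - 1*13376)/27020 = -6251*1/26654 + (-19440 - 13376)*(1/27020) = -6251/26654 - 32816*1/27020 = -6251/26654 - 1172/965 = -37270703/25721110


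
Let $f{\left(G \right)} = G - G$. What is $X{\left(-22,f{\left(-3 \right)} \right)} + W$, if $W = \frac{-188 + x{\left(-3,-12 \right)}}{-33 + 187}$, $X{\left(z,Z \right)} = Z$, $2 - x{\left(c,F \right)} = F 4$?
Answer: $- \frac{69}{77} \approx -0.8961$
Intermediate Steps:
$x{\left(c,F \right)} = 2 - 4 F$ ($x{\left(c,F \right)} = 2 - F 4 = 2 - 4 F$)
$f{\left(G \right)} = 0$
$W = - \frac{69}{77}$ ($W = \frac{-188 + \left(2 - -48\right)}{-33 + 187} = \frac{-188 + \left(2 + 48\right)}{154} = \left(-188 + 50\right) \frac{1}{154} = \left(-138\right) \frac{1}{154} = - \frac{69}{77} \approx -0.8961$)
$X{\left(-22,f{\left(-3 \right)} \right)} + W = 0 - \frac{69}{77} = - \frac{69}{77}$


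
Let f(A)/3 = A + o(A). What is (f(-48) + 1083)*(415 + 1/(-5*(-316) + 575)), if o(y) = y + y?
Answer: 582206226/2155 ≈ 2.7017e+5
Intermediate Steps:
o(y) = 2*y
f(A) = 9*A (f(A) = 3*(A + 2*A) = 3*(3*A) = 9*A)
(f(-48) + 1083)*(415 + 1/(-5*(-316) + 575)) = (9*(-48) + 1083)*(415 + 1/(-5*(-316) + 575)) = (-432 + 1083)*(415 + 1/(1580 + 575)) = 651*(415 + 1/2155) = 651*(894326/2155) = 582206226/2155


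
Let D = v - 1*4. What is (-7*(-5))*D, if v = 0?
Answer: -140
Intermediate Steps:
D = -4 (D = 0 - 1*4 = 0 - 4 = -4)
(-7*(-5))*D = -7*(-5)*(-4) = 35*(-4) = -140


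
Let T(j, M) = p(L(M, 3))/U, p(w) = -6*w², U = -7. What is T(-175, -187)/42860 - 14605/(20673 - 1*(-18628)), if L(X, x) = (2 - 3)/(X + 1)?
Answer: -25265413209299/67987401991320 ≈ -0.37162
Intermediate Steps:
L(X, x) = -1/(1 + X)
T(j, M) = 6/(7*(1 + M)²) (T(j, M) = -6/(1 + M)²/(-7) = -6/(1 + M)²*(-⅐) = 6/(7*(1 + M)²))
T(-175, -187)/42860 - 14605/(20673 - 1*(-18628)) = (6/(7*(1 - 187)²))/42860 - 14605/(20673 - 1*(-18628)) = ((6/7)/(-186)²)*(1/42860) - 14605/(20673 + 18628) = ((6/7)*(1/34596))*(1/42860) - 14605/39301 = (1/40362)*(1/42860) - 14605*1/39301 = 1/1729915320 - 14605/39301 = -25265413209299/67987401991320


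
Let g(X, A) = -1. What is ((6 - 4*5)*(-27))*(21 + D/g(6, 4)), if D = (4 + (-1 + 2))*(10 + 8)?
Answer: -26082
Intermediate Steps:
D = 90 (D = (4 + 1)*18 = 5*18 = 90)
((6 - 4*5)*(-27))*(21 + D/g(6, 4)) = ((6 - 4*5)*(-27))*(21 + 90/(-1)) = ((6 - 20)*(-27))*(21 + 90*(-1)) = (-14*(-27))*(21 - 90) = 378*(-69) = -26082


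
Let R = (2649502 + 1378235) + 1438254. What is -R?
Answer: -5465991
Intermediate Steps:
R = 5465991 (R = 4027737 + 1438254 = 5465991)
-R = -1*5465991 = -5465991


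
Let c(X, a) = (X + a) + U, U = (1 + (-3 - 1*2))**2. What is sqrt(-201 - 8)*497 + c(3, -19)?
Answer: 497*I*sqrt(209) ≈ 7185.0*I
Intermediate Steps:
U = 16 (U = (1 + (-3 - 2))**2 = (1 - 5)**2 = (-4)**2 = 16)
c(X, a) = 16 + X + a (c(X, a) = (X + a) + 16 = 16 + X + a)
sqrt(-201 - 8)*497 + c(3, -19) = sqrt(-201 - 8)*497 + (16 + 3 - 19) = sqrt(-209)*497 + 0 = (I*sqrt(209))*497 + 0 = 497*I*sqrt(209) + 0 = 497*I*sqrt(209)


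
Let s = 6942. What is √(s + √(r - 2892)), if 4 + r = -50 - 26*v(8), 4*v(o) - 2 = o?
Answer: √(6942 + I*√3011) ≈ 83.319 + 0.3293*I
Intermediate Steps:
v(o) = ½ + o/4
r = -119 (r = -4 + (-50 - 26*(½ + (¼)*8)) = -4 + (-50 - 26*(½ + 2)) = -4 + (-50 - 26*5/2) = -4 + (-50 - 65) = -4 - 115 = -119)
√(s + √(r - 2892)) = √(6942 + √(-119 - 2892)) = √(6942 + √(-3011)) = √(6942 + I*√3011)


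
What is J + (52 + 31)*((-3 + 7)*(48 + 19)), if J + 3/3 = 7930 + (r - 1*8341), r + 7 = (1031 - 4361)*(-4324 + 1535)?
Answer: 9309195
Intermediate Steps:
r = 9287363 (r = -7 + (1031 - 4361)*(-4324 + 1535) = -7 - 3330*(-2789) = -7 + 9287370 = 9287363)
J = 9286951 (J = -1 + (7930 + (9287363 - 1*8341)) = -1 + (7930 + (9287363 - 8341)) = -1 + (7930 + 9279022) = -1 + 9286952 = 9286951)
J + (52 + 31)*((-3 + 7)*(48 + 19)) = 9286951 + (52 + 31)*((-3 + 7)*(48 + 19)) = 9286951 + 83*(4*67) = 9286951 + 83*268 = 9286951 + 22244 = 9309195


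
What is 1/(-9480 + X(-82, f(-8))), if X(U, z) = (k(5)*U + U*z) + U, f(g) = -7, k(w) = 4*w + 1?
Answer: -1/10710 ≈ -9.3371e-5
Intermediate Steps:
k(w) = 1 + 4*w
X(U, z) = 22*U + U*z (X(U, z) = ((1 + 4*5)*U + U*z) + U = ((1 + 20)*U + U*z) + U = (21*U + U*z) + U = 22*U + U*z)
1/(-9480 + X(-82, f(-8))) = 1/(-9480 - 82*(22 - 7)) = 1/(-9480 - 82*15) = 1/(-9480 - 1230) = 1/(-10710) = -1/10710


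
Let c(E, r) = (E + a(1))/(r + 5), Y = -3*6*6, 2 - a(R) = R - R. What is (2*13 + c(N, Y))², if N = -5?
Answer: 7187761/10609 ≈ 677.52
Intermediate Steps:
a(R) = 2 (a(R) = 2 - (R - R) = 2 - 1*0 = 2 + 0 = 2)
Y = -108 (Y = -18*6 = -108)
c(E, r) = (2 + E)/(5 + r) (c(E, r) = (E + 2)/(r + 5) = (2 + E)/(5 + r))
(2*13 + c(N, Y))² = (2*13 + (2 - 5)/(5 - 108))² = (26 - 3/(-103))² = (26 - 1/103*(-3))² = (26 + 3/103)² = (2681/103)² = 7187761/10609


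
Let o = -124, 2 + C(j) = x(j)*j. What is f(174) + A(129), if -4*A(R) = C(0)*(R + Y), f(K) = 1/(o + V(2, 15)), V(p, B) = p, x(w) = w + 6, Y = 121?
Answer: 15249/122 ≈ 124.99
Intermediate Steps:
x(w) = 6 + w
C(j) = -2 + j*(6 + j) (C(j) = -2 + (6 + j)*j = -2 + j*(6 + j))
f(K) = -1/122 (f(K) = 1/(-124 + 2) = 1/(-122) = -1/122)
A(R) = 121/2 + R/2 (A(R) = -(-2 + 0*(6 + 0))*(R + 121)/4 = -(-2 + 0*6)*(121 + R)/4 = -(-2 + 0)*(121 + R)/4 = -(-1)*(121 + R)/2 = -(-242 - 2*R)/4 = 121/2 + R/2)
f(174) + A(129) = -1/122 + (121/2 + (½)*129) = -1/122 + (121/2 + 129/2) = -1/122 + 125 = 15249/122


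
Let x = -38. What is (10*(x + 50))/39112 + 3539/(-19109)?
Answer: -17015536/93423901 ≈ -0.18213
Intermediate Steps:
(10*(x + 50))/39112 + 3539/(-19109) = (10*(-38 + 50))/39112 + 3539/(-19109) = (10*12)*(1/39112) + 3539*(-1/19109) = 120*(1/39112) - 3539/19109 = 15/4889 - 3539/19109 = -17015536/93423901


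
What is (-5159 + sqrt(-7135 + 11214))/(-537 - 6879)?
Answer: 5159/7416 - sqrt(4079)/7416 ≈ 0.68705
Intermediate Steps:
(-5159 + sqrt(-7135 + 11214))/(-537 - 6879) = (-5159 + sqrt(4079))/(-7416) = (-5159 + sqrt(4079))*(-1/7416) = 5159/7416 - sqrt(4079)/7416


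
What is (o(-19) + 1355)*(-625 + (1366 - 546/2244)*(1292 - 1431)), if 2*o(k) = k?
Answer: -191690632107/748 ≈ -2.5627e+8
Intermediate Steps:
o(k) = k/2
(o(-19) + 1355)*(-625 + (1366 - 546/2244)*(1292 - 1431)) = ((½)*(-19) + 1355)*(-625 + (1366 - 546/2244)*(1292 - 1431)) = (-19/2 + 1355)*(-625 + (1366 - 546*1/2244)*(-139)) = 2691*(-625 + (1366 - 91/374)*(-139))/2 = 2691*(-625 + (510793/374)*(-139))/2 = 2691*(-625 - 71000227/374)/2 = (2691/2)*(-71233977/374) = -191690632107/748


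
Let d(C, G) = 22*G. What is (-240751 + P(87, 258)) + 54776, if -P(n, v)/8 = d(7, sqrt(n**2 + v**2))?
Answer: -185975 - 528*sqrt(8237) ≈ -2.3390e+5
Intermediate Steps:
P(n, v) = -176*sqrt(n**2 + v**2)
(-240751 + P(87, 258)) + 54776 = (-240751 - 176*sqrt(87**2 + 258**2)) + 54776 = (-240751 - 176*sqrt(7569 + 66564)) + 54776 = (-240751 - 528*sqrt(8237)) + 54776 = -185975 - 528*sqrt(8237)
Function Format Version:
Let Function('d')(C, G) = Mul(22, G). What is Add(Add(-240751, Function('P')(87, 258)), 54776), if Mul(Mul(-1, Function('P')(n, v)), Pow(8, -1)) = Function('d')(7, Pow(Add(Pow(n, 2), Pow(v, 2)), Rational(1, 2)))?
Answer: Add(-185975, Mul(-528, Pow(8237, Rational(1, 2)))) ≈ -2.3390e+5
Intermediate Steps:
Function('P')(n, v) = Mul(-176, Pow(Add(Pow(n, 2), Pow(v, 2)), Rational(1, 2))) (Function('P')(n, v) = Mul(-8, Mul(22, Pow(Add(Pow(n, 2), Pow(v, 2)), Rational(1, 2)))) = Mul(-176, Pow(Add(Pow(n, 2), Pow(v, 2)), Rational(1, 2))))
Add(Add(-240751, Function('P')(87, 258)), 54776) = Add(Add(-240751, Mul(-176, Pow(Add(Pow(87, 2), Pow(258, 2)), Rational(1, 2)))), 54776) = Add(Add(-240751, Mul(-176, Pow(Add(7569, 66564), Rational(1, 2)))), 54776) = Add(Add(-240751, Mul(-176, Pow(74133, Rational(1, 2)))), 54776) = Add(Add(-240751, Mul(-176, Mul(3, Pow(8237, Rational(1, 2))))), 54776) = Add(Add(-240751, Mul(-528, Pow(8237, Rational(1, 2)))), 54776) = Add(-185975, Mul(-528, Pow(8237, Rational(1, 2))))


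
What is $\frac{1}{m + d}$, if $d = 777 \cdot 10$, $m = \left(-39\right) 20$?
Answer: $\frac{1}{6990} \approx 0.00014306$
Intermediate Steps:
$m = -780$
$d = 7770$
$\frac{1}{m + d} = \frac{1}{-780 + 7770} = \frac{1}{6990}$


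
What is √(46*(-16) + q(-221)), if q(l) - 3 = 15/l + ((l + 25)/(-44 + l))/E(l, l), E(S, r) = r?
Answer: 2*I*√628582771635/58565 ≈ 27.075*I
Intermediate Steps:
q(l) = 3 + 15/l + (25 + l)/(l*(-44 + l)) (q(l) = 3 + (15/l + ((l + 25)/(-44 + l))/l) = 3 + (15/l + ((25 + l)/(-44 + l))/l) = 3 + (15/l + (25 + l)/(l*(-44 + l))) = 3 + 15/l + (25 + l)/(l*(-44 + l)))
√(46*(-16) + q(-221)) = √(46*(-16) + (-635 - 116*(-221) + 3*(-221)²)/((-221)*(-44 - 221))) = √(-736 - 1/221*(-635 + 25636 + 3*48841)/(-265)) = √(-736 - 1/221*(-1/265)*(-635 + 25636 + 146523)) = √(-736 - 1/221*(-1/265)*171524) = √(-736 + 171524/58565) = √(-42932316/58565) = 2*I*√628582771635/58565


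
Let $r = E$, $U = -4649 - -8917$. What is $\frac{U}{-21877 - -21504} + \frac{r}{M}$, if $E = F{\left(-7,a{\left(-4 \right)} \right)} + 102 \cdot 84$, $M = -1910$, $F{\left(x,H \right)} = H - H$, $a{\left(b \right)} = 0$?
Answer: $- \frac{5673872}{356215} \approx -15.928$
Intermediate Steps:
$F{\left(x,H \right)} = 0$
$E = 8568$ ($E = 0 + 102 \cdot 84 = 0 + 8568 = 8568$)
$U = 4268$ ($U = -4649 + 8917 = 4268$)
$r = 8568$
$\frac{U}{-21877 - -21504} + \frac{r}{M} = \frac{4268}{-21877 - -21504} + \frac{8568}{-1910} = \frac{4268}{-21877 + 21504} + 8568 \left(- \frac{1}{1910}\right) = \frac{4268}{-373} - \frac{4284}{955} = 4268 \left(- \frac{1}{373}\right) - \frac{4284}{955} = - \frac{4268}{373} - \frac{4284}{955} = - \frac{5673872}{356215}$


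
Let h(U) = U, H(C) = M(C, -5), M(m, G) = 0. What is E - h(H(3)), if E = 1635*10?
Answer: 16350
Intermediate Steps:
H(C) = 0
E = 16350
E - h(H(3)) = 16350 - 1*0 = 16350 + 0 = 16350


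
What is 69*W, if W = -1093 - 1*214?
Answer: -90183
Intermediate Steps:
W = -1307 (W = -1093 - 214 = -1307)
69*W = 69*(-1307) = -90183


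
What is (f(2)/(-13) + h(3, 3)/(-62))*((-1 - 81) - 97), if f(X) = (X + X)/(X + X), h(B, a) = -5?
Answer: -537/806 ≈ -0.66625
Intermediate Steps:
f(X) = 1 (f(X) = (2*X)/((2*X)) = (2*X)*(1/(2*X)) = 1)
(f(2)/(-13) + h(3, 3)/(-62))*((-1 - 81) - 97) = (1/(-13) - 5/(-62))*((-1 - 81) - 97) = (1*(-1/13) - 5*(-1/62))*(-82 - 97) = (-1/13 + 5/62)*(-179) = (3/806)*(-179) = -537/806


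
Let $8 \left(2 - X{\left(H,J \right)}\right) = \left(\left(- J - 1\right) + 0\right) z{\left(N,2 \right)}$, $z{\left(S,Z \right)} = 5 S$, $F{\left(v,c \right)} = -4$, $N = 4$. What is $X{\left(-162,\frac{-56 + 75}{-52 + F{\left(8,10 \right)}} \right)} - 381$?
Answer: $- \frac{42263}{112} \approx -377.35$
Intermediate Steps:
$X{\left(H,J \right)} = \frac{9}{2} + \frac{5 J}{2}$ ($X{\left(H,J \right)} = 2 - \frac{\left(\left(- J - 1\right) + 0\right) 5 \cdot 4}{8} = 2 - \frac{\left(\left(-1 - J\right) + 0\right) 20}{8} = 2 - \frac{\left(-1 - J\right) 20}{8} = 2 - \frac{-20 - 20 J}{8} = 2 + \left(\frac{5}{2} + \frac{5 J}{2}\right) = \frac{9}{2} + \frac{5 J}{2}$)
$X{\left(-162,\frac{-56 + 75}{-52 + F{\left(8,10 \right)}} \right)} - 381 = \left(\frac{9}{2} + \frac{5 \frac{-56 + 75}{-52 - 4}}{2}\right) - 381 = \left(\frac{9}{2} + \frac{5 \frac{19}{-56}}{2}\right) - 381 = \left(\frac{9}{2} + \frac{5 \cdot 19 \left(- \frac{1}{56}\right)}{2}\right) - 381 = \left(\frac{9}{2} + \frac{5}{2} \left(- \frac{19}{56}\right)\right) - 381 = \left(\frac{9}{2} - \frac{95}{112}\right) - 381 = \frac{409}{112} - 381 = - \frac{42263}{112}$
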